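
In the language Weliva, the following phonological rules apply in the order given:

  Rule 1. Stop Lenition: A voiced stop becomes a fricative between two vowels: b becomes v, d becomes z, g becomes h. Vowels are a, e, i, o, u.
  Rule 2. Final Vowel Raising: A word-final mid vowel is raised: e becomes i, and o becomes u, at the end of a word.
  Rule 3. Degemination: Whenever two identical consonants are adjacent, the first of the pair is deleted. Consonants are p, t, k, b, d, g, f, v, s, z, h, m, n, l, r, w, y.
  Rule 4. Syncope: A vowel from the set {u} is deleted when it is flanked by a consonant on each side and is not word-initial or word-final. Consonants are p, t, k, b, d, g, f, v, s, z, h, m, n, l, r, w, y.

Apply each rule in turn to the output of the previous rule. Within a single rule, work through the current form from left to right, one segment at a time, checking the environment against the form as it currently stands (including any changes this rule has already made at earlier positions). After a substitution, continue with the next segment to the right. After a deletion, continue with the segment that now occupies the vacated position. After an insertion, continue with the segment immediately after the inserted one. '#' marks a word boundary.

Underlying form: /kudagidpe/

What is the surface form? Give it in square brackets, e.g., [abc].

Rule 1 Stop Lenition: [kudagidpe] → [kuzahidpe]
Rule 2 Final Vowel Raising: [kuzahidpe] → [kuzahidpi]
Rule 3 Degemination: no change — [kuzahidpi]
Rule 4 Syncope: [kuzahidpi] → [kzahidpi]

[kzahidpi]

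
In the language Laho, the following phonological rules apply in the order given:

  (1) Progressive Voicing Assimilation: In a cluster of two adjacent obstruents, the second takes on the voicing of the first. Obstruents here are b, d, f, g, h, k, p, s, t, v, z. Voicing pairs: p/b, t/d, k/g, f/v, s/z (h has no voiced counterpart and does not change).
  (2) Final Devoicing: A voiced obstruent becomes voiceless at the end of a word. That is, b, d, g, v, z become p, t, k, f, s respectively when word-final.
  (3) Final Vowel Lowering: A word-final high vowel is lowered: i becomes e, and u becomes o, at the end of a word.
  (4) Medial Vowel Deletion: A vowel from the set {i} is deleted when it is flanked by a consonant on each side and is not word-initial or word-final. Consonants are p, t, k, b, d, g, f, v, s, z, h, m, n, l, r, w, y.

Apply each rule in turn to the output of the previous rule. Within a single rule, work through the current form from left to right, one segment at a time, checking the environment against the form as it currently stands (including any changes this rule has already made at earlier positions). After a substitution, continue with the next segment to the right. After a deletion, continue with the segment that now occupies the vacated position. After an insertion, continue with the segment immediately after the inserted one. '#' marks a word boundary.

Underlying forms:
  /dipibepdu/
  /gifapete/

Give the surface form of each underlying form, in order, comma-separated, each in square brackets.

/dipibepdu/:
  (1) Progressive Voicing Assimilation: [dipibepdu] → [dipibeptu]
  (2) Final Devoicing: no change — [dipibeptu]
  (3) Final Vowel Lowering: [dipibeptu] → [dipibepto]
  (4) Medial Vowel Deletion: [dipibepto] → [dpbepto]
/gifapete/:
  (1) Progressive Voicing Assimilation: no change — [gifapete]
  (2) Final Devoicing: no change — [gifapete]
  (3) Final Vowel Lowering: no change — [gifapete]
  (4) Medial Vowel Deletion: [gifapete] → [gfapete]

[dpbepto], [gfapete]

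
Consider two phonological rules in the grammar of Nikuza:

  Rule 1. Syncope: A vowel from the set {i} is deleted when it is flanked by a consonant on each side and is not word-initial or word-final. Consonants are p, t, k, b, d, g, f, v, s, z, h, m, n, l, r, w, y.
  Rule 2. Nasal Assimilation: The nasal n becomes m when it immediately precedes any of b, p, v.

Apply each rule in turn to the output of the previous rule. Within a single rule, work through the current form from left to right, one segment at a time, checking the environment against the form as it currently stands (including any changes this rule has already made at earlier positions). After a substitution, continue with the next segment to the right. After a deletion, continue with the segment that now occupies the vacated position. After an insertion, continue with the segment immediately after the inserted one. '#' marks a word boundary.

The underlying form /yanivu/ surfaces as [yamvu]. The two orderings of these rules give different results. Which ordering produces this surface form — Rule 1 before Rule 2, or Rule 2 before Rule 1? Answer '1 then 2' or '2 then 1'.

1 then 2

Order 1 then 2:
  1 Syncope: [yanivu] → [yanvu]
  2 Nasal Assimilation: [yanvu] → [yamvu]
  result: [yamvu]
Order 2 then 1:
  2 Nasal Assimilation: no change — [yanivu]
  1 Syncope: [yanivu] → [yanvu]
  result: [yanvu]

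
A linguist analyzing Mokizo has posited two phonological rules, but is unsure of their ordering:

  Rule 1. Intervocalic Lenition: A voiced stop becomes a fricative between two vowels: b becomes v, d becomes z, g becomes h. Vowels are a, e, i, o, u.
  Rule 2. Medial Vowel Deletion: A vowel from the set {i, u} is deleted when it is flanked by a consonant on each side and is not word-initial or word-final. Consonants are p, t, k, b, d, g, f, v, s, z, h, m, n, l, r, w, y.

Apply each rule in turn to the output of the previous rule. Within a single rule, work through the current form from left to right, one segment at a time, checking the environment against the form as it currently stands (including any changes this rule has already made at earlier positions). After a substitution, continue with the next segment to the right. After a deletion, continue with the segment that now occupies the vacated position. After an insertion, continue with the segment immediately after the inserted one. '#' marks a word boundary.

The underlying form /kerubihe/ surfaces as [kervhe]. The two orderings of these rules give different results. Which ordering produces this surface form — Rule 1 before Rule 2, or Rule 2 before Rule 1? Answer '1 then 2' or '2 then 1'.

Order 1 then 2:
  1 Intervocalic Lenition: [kerubihe] → [keruvihe]
  2 Medial Vowel Deletion: [keruvihe] → [kervhe]
  result: [kervhe]
Order 2 then 1:
  2 Medial Vowel Deletion: [kerubihe] → [kerbhe]
  1 Intervocalic Lenition: no change — [kerbhe]
  result: [kerbhe]

1 then 2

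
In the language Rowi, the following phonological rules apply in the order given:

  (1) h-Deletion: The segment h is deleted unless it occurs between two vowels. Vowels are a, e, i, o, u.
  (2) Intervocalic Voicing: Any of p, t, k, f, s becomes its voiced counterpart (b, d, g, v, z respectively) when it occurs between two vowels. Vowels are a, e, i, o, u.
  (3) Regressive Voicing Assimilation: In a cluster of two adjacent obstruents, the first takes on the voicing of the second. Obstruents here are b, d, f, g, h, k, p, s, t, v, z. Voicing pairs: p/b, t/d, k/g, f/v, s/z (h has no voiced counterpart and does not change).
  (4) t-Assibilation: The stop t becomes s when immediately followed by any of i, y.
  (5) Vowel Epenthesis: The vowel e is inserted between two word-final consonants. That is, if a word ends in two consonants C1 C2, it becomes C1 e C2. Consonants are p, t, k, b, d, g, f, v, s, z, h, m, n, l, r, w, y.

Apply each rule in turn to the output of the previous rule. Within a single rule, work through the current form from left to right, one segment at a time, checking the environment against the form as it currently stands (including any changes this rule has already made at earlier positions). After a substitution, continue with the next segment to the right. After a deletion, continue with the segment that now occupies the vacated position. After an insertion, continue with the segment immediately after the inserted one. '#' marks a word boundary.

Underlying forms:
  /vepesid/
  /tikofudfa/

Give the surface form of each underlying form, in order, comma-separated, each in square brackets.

[vebezid], [sigovutfa]

/vepesid/:
  (1) h-Deletion: no change — [vepesid]
  (2) Intervocalic Voicing: [vepesid] → [vebezid]
  (3) Regressive Voicing Assimilation: no change — [vebezid]
  (4) t-Assibilation: no change — [vebezid]
  (5) Vowel Epenthesis: no change — [vebezid]
/tikofudfa/:
  (1) h-Deletion: no change — [tikofudfa]
  (2) Intervocalic Voicing: [tikofudfa] → [tigovudfa]
  (3) Regressive Voicing Assimilation: [tigovudfa] → [tigovutfa]
  (4) t-Assibilation: [tigovutfa] → [sigovutfa]
  (5) Vowel Epenthesis: no change — [sigovutfa]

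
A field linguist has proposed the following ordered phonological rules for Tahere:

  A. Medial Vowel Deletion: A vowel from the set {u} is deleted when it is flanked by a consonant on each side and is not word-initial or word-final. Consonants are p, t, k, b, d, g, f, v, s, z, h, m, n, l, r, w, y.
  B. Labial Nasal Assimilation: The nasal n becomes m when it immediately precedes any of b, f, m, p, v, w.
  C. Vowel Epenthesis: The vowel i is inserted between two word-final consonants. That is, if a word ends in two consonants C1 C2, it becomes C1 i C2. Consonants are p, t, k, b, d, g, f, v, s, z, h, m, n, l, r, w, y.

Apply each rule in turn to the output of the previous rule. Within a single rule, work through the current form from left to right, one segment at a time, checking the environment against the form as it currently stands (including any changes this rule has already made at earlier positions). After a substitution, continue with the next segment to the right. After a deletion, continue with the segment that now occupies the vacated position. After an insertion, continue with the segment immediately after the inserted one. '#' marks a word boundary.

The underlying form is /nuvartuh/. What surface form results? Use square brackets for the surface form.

[mvartih]

A Medial Vowel Deletion: [nuvartuh] → [nvarth]
B Labial Nasal Assimilation: [nvarth] → [mvarth]
C Vowel Epenthesis: [mvarth] → [mvartih]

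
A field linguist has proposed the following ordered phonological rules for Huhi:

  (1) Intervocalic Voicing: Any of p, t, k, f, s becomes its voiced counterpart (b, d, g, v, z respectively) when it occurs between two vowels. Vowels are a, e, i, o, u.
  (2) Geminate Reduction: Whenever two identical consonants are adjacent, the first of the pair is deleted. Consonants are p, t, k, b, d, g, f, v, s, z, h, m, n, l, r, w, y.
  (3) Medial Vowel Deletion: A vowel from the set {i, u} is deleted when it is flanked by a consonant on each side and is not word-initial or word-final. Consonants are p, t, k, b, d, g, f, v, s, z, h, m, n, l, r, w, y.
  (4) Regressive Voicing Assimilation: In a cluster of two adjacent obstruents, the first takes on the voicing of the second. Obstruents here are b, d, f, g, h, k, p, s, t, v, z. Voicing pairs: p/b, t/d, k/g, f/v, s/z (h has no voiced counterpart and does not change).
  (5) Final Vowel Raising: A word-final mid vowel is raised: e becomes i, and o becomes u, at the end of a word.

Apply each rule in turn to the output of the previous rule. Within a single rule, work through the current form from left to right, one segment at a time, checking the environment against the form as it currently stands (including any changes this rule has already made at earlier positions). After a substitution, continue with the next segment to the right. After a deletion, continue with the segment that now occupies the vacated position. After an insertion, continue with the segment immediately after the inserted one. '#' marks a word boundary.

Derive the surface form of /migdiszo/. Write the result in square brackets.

[mgtzzu]

(1) Intervocalic Voicing: no change — [migdiszo]
(2) Geminate Reduction: no change — [migdiszo]
(3) Medial Vowel Deletion: [migdiszo] → [mgdszo]
(4) Regressive Voicing Assimilation: [mgdszo] → [mgtzzo]
(5) Final Vowel Raising: [mgtzzo] → [mgtzzu]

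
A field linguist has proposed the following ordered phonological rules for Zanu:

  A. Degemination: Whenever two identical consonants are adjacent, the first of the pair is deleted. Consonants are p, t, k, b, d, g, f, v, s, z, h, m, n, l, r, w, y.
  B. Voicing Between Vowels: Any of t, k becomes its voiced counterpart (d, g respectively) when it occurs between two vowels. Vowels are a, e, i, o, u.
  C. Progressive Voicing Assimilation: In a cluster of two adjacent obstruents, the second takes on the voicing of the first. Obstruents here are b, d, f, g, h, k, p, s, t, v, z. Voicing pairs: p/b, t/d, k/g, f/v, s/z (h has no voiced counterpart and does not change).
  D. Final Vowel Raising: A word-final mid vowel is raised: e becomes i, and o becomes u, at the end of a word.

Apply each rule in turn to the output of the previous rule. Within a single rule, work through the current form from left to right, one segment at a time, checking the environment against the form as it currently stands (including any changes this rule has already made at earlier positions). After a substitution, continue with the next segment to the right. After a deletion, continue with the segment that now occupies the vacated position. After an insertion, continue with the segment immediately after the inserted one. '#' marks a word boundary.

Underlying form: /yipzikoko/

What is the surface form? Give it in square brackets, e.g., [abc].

[yipsigogu]

A Degemination: no change — [yipzikoko]
B Voicing Between Vowels: [yipzikoko] → [yipzigogo]
C Progressive Voicing Assimilation: [yipzigogo] → [yipsigogo]
D Final Vowel Raising: [yipsigogo] → [yipsigogu]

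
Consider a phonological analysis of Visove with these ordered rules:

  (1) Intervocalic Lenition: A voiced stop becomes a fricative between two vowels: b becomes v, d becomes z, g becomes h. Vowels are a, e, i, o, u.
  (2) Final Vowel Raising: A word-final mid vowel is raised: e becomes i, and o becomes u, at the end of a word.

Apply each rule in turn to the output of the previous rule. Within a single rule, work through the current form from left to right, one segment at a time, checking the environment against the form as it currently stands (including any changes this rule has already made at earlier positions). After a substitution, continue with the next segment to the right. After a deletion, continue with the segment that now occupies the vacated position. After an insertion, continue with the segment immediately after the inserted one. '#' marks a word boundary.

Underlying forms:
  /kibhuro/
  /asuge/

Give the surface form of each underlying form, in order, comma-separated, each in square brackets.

[kibhuru], [asuhi]

/kibhuro/:
  (1) Intervocalic Lenition: no change — [kibhuro]
  (2) Final Vowel Raising: [kibhuro] → [kibhuru]
/asuge/:
  (1) Intervocalic Lenition: [asuge] → [asuhe]
  (2) Final Vowel Raising: [asuhe] → [asuhi]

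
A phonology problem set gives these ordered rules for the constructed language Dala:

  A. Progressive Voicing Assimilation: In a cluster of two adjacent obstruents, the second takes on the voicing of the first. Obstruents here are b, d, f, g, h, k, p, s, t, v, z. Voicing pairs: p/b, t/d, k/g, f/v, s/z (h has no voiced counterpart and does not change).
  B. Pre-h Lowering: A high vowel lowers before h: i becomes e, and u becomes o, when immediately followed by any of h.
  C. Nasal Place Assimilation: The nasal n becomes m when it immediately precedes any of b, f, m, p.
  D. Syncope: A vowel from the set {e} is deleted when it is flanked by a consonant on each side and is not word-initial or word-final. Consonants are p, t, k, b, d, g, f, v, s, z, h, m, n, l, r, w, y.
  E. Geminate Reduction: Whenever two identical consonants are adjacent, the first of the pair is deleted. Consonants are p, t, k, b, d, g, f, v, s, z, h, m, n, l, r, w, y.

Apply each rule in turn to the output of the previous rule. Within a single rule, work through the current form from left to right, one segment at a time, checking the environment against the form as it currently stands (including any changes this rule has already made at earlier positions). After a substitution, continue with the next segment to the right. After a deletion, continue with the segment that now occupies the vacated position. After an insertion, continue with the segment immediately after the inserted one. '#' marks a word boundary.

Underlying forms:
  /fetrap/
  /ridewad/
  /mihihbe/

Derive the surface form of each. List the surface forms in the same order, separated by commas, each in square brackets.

/fetrap/:
  A Progressive Voicing Assimilation: no change — [fetrap]
  B Pre-h Lowering: no change — [fetrap]
  C Nasal Place Assimilation: no change — [fetrap]
  D Syncope: [fetrap] → [ftrap]
  E Geminate Reduction: no change — [ftrap]
/ridewad/:
  A Progressive Voicing Assimilation: no change — [ridewad]
  B Pre-h Lowering: no change — [ridewad]
  C Nasal Place Assimilation: no change — [ridewad]
  D Syncope: [ridewad] → [ridwad]
  E Geminate Reduction: no change — [ridwad]
/mihihbe/:
  A Progressive Voicing Assimilation: [mihihbe] → [mihihpe]
  B Pre-h Lowering: [mihihpe] → [mehehpe]
  C Nasal Place Assimilation: no change — [mehehpe]
  D Syncope: [mehehpe] → [mhhpe]
  E Geminate Reduction: [mhhpe] → [mhpe]

[ftrap], [ridwad], [mhpe]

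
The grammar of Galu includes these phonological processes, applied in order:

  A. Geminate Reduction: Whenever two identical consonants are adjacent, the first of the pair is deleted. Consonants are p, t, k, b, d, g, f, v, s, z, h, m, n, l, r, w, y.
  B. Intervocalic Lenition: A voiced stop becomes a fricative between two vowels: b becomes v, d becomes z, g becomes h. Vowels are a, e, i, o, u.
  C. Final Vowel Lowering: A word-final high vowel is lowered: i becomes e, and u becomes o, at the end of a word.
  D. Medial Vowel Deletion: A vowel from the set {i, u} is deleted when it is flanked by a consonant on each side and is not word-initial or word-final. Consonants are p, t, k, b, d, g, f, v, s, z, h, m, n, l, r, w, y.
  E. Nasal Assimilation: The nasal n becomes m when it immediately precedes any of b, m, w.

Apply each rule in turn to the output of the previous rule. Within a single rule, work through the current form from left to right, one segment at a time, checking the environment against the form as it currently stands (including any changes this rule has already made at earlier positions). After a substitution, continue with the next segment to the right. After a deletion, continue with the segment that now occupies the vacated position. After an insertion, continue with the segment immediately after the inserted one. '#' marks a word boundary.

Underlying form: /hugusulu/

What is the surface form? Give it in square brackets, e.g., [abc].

[hhslo]

A Geminate Reduction: no change — [hugusulu]
B Intervocalic Lenition: [hugusulu] → [huhusulu]
C Final Vowel Lowering: [huhusulu] → [huhusulo]
D Medial Vowel Deletion: [huhusulo] → [hhslo]
E Nasal Assimilation: no change — [hhslo]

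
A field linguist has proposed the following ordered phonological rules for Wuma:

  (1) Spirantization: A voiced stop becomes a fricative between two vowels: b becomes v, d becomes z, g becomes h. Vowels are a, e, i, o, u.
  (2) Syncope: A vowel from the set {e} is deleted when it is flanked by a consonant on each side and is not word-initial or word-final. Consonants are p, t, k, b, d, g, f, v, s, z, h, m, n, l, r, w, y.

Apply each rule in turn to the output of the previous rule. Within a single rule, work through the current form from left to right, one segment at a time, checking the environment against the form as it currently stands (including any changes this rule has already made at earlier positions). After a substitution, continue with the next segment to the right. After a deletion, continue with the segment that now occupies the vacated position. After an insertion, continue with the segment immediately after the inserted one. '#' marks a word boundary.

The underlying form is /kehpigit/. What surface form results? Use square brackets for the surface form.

(1) Spirantization: [kehpigit] → [kehpihit]
(2) Syncope: [kehpihit] → [khpihit]

[khpihit]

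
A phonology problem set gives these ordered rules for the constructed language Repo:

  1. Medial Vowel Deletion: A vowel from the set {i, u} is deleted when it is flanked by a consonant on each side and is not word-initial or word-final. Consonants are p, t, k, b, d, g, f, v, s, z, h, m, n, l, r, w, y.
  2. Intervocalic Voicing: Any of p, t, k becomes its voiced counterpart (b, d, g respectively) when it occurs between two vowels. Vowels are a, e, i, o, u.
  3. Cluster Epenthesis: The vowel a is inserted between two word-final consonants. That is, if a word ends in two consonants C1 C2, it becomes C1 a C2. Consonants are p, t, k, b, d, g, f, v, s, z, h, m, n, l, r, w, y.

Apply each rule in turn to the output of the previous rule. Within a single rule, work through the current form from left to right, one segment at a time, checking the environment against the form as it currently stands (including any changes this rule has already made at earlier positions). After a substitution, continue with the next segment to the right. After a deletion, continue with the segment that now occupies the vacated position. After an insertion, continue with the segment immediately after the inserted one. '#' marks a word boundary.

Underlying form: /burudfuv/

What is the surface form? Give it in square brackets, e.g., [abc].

1 Medial Vowel Deletion: [burudfuv] → [brdfv]
2 Intervocalic Voicing: no change — [brdfv]
3 Cluster Epenthesis: [brdfv] → [brdfav]

[brdfav]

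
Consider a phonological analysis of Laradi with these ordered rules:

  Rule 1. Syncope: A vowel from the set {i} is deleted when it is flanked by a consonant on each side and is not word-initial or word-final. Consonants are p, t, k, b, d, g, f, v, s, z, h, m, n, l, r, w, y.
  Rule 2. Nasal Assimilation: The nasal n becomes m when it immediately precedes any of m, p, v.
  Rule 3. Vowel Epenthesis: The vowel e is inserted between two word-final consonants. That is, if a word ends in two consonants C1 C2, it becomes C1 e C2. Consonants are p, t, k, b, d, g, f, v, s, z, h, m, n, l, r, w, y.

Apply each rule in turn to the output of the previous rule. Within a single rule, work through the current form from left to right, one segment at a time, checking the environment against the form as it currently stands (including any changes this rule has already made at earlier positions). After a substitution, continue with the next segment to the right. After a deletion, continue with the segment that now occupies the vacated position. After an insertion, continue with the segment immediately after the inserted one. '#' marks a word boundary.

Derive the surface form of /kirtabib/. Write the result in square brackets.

Rule 1 Syncope: [kirtabib] → [krtabb]
Rule 2 Nasal Assimilation: no change — [krtabb]
Rule 3 Vowel Epenthesis: [krtabb] → [krtabeb]

[krtabeb]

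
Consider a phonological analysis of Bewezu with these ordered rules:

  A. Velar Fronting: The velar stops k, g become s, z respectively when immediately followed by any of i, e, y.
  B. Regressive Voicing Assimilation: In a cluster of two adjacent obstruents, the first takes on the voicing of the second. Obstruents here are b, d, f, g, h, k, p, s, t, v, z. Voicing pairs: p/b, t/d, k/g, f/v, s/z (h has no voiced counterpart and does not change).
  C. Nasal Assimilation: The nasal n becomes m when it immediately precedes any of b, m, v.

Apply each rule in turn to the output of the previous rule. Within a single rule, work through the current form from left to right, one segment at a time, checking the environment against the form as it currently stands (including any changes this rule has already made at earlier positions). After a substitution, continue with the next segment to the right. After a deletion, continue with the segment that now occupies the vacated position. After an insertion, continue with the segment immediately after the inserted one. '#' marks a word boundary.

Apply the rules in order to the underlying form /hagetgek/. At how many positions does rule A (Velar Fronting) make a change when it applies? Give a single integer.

A Velar Fronting: [hagetgek] → [hazetzek]
B Regressive Voicing Assimilation: [hazetzek] → [hazedzek]
C Nasal Assimilation: no change — [hazedzek]
Rule A changed 2 position(s).

2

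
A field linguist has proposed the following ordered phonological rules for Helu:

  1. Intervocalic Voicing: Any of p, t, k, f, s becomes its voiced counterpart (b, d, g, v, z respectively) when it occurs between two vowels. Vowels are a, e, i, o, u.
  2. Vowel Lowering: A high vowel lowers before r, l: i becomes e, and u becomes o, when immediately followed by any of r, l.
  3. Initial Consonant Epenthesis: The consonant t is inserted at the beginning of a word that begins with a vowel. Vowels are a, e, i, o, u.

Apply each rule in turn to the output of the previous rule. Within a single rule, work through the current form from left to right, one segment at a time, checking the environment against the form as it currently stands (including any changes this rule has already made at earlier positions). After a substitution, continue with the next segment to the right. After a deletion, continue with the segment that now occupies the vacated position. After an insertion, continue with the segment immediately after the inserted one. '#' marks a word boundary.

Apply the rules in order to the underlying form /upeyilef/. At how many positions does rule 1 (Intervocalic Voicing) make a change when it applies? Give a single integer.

1

1 Intervocalic Voicing: [upeyilef] → [ubeyilef]
2 Vowel Lowering: [ubeyilef] → [ubeyelef]
3 Initial Consonant Epenthesis: [ubeyelef] → [tubeyelef]
Rule 1 changed 1 position(s).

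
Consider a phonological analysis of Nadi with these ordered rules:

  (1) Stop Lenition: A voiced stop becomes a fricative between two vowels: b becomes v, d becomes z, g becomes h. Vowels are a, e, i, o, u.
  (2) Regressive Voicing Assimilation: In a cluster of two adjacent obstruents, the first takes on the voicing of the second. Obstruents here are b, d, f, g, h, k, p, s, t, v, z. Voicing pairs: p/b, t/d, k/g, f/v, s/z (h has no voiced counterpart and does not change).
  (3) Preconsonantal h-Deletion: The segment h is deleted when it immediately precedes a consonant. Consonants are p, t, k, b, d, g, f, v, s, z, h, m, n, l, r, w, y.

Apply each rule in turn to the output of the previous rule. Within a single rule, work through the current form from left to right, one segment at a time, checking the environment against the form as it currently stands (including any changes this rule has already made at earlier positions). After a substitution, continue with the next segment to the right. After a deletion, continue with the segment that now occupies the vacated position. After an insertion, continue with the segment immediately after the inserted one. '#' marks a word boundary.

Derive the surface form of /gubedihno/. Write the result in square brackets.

(1) Stop Lenition: [gubedihno] → [guvezihno]
(2) Regressive Voicing Assimilation: no change — [guvezihno]
(3) Preconsonantal h-Deletion: [guvezihno] → [guvezino]

[guvezino]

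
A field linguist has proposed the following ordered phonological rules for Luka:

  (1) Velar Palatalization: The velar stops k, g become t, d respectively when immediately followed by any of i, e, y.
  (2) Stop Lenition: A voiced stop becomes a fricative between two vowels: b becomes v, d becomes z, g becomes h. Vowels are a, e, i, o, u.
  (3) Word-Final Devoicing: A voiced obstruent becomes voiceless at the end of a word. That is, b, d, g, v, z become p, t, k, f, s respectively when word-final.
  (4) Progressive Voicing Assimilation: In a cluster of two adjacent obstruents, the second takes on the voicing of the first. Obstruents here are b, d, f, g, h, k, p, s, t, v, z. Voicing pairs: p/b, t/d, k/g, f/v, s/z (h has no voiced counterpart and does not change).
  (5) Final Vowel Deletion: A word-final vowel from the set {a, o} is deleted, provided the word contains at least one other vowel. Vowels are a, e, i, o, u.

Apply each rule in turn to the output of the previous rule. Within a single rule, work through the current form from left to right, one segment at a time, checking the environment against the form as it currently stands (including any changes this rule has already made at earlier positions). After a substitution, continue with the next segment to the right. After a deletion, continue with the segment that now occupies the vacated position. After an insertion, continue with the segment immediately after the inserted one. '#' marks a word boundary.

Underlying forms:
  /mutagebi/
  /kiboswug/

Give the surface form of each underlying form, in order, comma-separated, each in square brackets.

[mutazevi], [tivoswuk]

/mutagebi/:
  (1) Velar Palatalization: [mutagebi] → [mutadebi]
  (2) Stop Lenition: [mutadebi] → [mutazevi]
  (3) Word-Final Devoicing: no change — [mutazevi]
  (4) Progressive Voicing Assimilation: no change — [mutazevi]
  (5) Final Vowel Deletion: no change — [mutazevi]
/kiboswug/:
  (1) Velar Palatalization: [kiboswug] → [tiboswug]
  (2) Stop Lenition: [tiboswug] → [tivoswug]
  (3) Word-Final Devoicing: [tivoswug] → [tivoswuk]
  (4) Progressive Voicing Assimilation: no change — [tivoswuk]
  (5) Final Vowel Deletion: no change — [tivoswuk]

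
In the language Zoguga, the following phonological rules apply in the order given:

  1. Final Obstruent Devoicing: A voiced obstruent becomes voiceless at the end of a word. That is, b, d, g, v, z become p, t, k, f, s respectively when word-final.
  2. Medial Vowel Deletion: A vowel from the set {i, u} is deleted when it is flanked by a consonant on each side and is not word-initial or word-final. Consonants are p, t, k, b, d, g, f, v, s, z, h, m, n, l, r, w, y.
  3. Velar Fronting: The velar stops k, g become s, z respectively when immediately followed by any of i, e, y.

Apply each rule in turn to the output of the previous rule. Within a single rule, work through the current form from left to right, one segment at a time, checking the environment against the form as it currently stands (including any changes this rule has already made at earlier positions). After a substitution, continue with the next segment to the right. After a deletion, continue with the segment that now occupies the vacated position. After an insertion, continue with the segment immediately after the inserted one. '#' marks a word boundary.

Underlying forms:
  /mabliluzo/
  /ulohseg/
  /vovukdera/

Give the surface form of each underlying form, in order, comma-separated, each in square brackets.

[mabllzo], [ulohsek], [vovkdera]

/mabliluzo/:
  1 Final Obstruent Devoicing: no change — [mabliluzo]
  2 Medial Vowel Deletion: [mabliluzo] → [mabllzo]
  3 Velar Fronting: no change — [mabllzo]
/ulohseg/:
  1 Final Obstruent Devoicing: [ulohseg] → [ulohsek]
  2 Medial Vowel Deletion: no change — [ulohsek]
  3 Velar Fronting: no change — [ulohsek]
/vovukdera/:
  1 Final Obstruent Devoicing: no change — [vovukdera]
  2 Medial Vowel Deletion: [vovukdera] → [vovkdera]
  3 Velar Fronting: no change — [vovkdera]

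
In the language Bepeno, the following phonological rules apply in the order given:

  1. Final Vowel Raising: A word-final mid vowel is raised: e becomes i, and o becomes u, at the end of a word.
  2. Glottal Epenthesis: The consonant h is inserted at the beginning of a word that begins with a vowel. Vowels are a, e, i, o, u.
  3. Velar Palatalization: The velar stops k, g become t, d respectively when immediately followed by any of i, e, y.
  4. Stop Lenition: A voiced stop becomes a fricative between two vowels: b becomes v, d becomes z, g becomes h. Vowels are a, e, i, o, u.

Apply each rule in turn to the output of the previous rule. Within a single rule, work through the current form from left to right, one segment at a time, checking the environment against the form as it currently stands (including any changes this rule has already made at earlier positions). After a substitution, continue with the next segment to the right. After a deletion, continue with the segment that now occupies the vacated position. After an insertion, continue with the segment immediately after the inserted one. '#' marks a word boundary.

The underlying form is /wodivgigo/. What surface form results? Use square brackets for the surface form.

1 Final Vowel Raising: [wodivgigo] → [wodivgigu]
2 Glottal Epenthesis: no change — [wodivgigu]
3 Velar Palatalization: [wodivgigu] → [wodivdigu]
4 Stop Lenition: [wodivdigu] → [wozivdihu]

[wozivdihu]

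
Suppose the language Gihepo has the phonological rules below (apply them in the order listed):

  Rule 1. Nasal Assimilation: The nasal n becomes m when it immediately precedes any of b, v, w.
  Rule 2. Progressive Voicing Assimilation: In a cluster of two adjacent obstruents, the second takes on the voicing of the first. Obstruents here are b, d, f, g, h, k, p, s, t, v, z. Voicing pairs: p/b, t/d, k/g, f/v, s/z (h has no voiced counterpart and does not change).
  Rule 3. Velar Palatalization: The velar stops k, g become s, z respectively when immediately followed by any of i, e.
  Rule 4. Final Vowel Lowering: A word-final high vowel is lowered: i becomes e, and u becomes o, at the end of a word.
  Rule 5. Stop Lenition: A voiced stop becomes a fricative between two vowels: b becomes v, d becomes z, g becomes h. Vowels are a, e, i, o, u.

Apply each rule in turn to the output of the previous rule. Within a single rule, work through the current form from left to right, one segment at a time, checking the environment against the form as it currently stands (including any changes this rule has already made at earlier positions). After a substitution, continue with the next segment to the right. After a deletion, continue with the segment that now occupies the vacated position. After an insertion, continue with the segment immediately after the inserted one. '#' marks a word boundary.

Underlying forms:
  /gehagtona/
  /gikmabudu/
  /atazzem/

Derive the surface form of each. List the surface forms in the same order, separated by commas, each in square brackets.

[zehagdona], [zikmavuzo], [atazzem]

/gehagtona/:
  Rule 1 Nasal Assimilation: no change — [gehagtona]
  Rule 2 Progressive Voicing Assimilation: [gehagtona] → [gehagdona]
  Rule 3 Velar Palatalization: [gehagdona] → [zehagdona]
  Rule 4 Final Vowel Lowering: no change — [zehagdona]
  Rule 5 Stop Lenition: no change — [zehagdona]
/gikmabudu/:
  Rule 1 Nasal Assimilation: no change — [gikmabudu]
  Rule 2 Progressive Voicing Assimilation: no change — [gikmabudu]
  Rule 3 Velar Palatalization: [gikmabudu] → [zikmabudu]
  Rule 4 Final Vowel Lowering: [zikmabudu] → [zikmabudo]
  Rule 5 Stop Lenition: [zikmabudo] → [zikmavuzo]
/atazzem/:
  Rule 1 Nasal Assimilation: no change — [atazzem]
  Rule 2 Progressive Voicing Assimilation: no change — [atazzem]
  Rule 3 Velar Palatalization: no change — [atazzem]
  Rule 4 Final Vowel Lowering: no change — [atazzem]
  Rule 5 Stop Lenition: no change — [atazzem]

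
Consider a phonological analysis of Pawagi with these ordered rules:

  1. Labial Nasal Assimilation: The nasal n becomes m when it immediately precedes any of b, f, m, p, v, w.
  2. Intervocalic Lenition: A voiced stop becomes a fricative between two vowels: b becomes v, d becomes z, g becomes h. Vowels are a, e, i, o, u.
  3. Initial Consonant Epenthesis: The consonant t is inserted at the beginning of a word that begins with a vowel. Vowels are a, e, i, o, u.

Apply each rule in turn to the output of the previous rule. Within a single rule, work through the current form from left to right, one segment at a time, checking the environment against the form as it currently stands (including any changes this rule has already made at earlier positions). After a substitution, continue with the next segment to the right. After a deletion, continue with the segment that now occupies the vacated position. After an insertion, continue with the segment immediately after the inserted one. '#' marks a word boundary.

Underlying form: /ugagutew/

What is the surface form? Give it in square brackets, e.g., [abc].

[tuhahutew]

1 Labial Nasal Assimilation: no change — [ugagutew]
2 Intervocalic Lenition: [ugagutew] → [uhahutew]
3 Initial Consonant Epenthesis: [uhahutew] → [tuhahutew]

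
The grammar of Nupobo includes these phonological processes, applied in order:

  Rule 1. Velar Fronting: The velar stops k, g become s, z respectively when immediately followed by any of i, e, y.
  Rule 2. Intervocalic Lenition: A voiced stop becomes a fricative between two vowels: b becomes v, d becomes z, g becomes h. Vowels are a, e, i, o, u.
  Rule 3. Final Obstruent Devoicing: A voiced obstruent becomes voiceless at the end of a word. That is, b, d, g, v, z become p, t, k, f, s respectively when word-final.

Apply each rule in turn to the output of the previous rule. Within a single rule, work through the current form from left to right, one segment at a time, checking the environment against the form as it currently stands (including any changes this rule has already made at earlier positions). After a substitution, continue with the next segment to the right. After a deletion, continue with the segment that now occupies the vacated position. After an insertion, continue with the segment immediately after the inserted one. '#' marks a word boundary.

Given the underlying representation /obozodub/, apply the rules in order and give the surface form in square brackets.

Rule 1 Velar Fronting: no change — [obozodub]
Rule 2 Intervocalic Lenition: [obozodub] → [ovozozub]
Rule 3 Final Obstruent Devoicing: [ovozozub] → [ovozozup]

[ovozozup]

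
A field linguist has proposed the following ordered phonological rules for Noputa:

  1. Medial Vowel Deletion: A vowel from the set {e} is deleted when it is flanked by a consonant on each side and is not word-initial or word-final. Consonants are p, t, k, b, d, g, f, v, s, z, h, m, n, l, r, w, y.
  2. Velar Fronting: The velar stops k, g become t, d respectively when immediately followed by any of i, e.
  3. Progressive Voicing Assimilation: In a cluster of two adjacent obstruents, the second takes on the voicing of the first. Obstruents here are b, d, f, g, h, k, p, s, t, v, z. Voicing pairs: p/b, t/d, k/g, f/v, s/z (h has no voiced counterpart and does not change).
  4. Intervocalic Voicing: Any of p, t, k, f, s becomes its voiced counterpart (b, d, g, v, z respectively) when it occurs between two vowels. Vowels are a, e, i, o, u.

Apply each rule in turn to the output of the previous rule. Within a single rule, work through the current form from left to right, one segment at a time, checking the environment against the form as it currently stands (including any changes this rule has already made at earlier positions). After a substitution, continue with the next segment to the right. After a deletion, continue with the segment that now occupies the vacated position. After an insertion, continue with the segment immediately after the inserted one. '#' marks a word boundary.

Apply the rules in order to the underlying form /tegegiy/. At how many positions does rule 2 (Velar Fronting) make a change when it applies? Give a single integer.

1 Medial Vowel Deletion: [tegegiy] → [tggiy]
2 Velar Fronting: [tggiy] → [tgdiy]
3 Progressive Voicing Assimilation: [tgdiy] → [tktiy]
4 Intervocalic Voicing: no change — [tktiy]
Rule 2 changed 1 position(s).

1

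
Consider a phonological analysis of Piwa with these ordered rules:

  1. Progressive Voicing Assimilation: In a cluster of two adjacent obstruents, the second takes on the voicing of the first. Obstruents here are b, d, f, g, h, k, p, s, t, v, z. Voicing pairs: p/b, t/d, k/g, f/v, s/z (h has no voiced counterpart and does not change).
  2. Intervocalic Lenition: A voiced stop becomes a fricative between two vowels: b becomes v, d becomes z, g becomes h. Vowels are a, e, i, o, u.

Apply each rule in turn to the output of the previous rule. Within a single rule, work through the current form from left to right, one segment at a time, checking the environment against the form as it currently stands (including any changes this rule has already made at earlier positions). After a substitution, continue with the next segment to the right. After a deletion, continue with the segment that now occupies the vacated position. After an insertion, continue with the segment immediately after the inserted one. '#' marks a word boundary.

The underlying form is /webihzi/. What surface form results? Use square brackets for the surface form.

[wevihsi]

1 Progressive Voicing Assimilation: [webihzi] → [webihsi]
2 Intervocalic Lenition: [webihsi] → [wevihsi]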